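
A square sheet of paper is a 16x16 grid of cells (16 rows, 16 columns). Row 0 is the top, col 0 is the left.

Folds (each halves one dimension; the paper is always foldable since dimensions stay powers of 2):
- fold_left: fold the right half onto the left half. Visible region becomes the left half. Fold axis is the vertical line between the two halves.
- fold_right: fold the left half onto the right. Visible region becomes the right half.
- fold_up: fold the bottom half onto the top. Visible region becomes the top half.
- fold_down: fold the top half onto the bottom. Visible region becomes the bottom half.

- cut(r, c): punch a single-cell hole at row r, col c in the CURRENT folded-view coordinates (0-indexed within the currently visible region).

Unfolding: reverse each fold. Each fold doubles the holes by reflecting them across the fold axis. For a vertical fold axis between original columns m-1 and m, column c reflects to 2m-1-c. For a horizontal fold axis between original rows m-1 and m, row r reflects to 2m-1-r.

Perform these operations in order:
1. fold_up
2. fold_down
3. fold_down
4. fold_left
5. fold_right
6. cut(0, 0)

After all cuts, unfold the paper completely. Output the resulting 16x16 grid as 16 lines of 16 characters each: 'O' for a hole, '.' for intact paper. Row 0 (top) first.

Answer: ................
...OO......OO...
...OO......OO...
................
................
...OO......OO...
...OO......OO...
................
................
...OO......OO...
...OO......OO...
................
................
...OO......OO...
...OO......OO...
................

Derivation:
Op 1 fold_up: fold axis h@8; visible region now rows[0,8) x cols[0,16) = 8x16
Op 2 fold_down: fold axis h@4; visible region now rows[4,8) x cols[0,16) = 4x16
Op 3 fold_down: fold axis h@6; visible region now rows[6,8) x cols[0,16) = 2x16
Op 4 fold_left: fold axis v@8; visible region now rows[6,8) x cols[0,8) = 2x8
Op 5 fold_right: fold axis v@4; visible region now rows[6,8) x cols[4,8) = 2x4
Op 6 cut(0, 0): punch at orig (6,4); cuts so far [(6, 4)]; region rows[6,8) x cols[4,8) = 2x4
Unfold 1 (reflect across v@4): 2 holes -> [(6, 3), (6, 4)]
Unfold 2 (reflect across v@8): 4 holes -> [(6, 3), (6, 4), (6, 11), (6, 12)]
Unfold 3 (reflect across h@6): 8 holes -> [(5, 3), (5, 4), (5, 11), (5, 12), (6, 3), (6, 4), (6, 11), (6, 12)]
Unfold 4 (reflect across h@4): 16 holes -> [(1, 3), (1, 4), (1, 11), (1, 12), (2, 3), (2, 4), (2, 11), (2, 12), (5, 3), (5, 4), (5, 11), (5, 12), (6, 3), (6, 4), (6, 11), (6, 12)]
Unfold 5 (reflect across h@8): 32 holes -> [(1, 3), (1, 4), (1, 11), (1, 12), (2, 3), (2, 4), (2, 11), (2, 12), (5, 3), (5, 4), (5, 11), (5, 12), (6, 3), (6, 4), (6, 11), (6, 12), (9, 3), (9, 4), (9, 11), (9, 12), (10, 3), (10, 4), (10, 11), (10, 12), (13, 3), (13, 4), (13, 11), (13, 12), (14, 3), (14, 4), (14, 11), (14, 12)]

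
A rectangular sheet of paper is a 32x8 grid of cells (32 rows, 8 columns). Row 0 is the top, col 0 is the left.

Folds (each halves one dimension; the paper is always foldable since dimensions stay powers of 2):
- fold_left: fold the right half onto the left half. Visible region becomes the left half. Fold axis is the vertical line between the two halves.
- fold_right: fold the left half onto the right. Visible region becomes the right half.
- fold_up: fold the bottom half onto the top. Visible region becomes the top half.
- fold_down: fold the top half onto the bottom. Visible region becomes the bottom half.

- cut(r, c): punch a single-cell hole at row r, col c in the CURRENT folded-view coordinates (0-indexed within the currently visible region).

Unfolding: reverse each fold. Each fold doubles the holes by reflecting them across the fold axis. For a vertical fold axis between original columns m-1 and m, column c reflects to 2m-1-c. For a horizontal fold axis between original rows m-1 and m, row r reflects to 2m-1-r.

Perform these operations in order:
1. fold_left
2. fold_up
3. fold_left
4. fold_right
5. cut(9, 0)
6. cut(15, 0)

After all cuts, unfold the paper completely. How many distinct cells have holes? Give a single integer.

Answer: 32

Derivation:
Op 1 fold_left: fold axis v@4; visible region now rows[0,32) x cols[0,4) = 32x4
Op 2 fold_up: fold axis h@16; visible region now rows[0,16) x cols[0,4) = 16x4
Op 3 fold_left: fold axis v@2; visible region now rows[0,16) x cols[0,2) = 16x2
Op 4 fold_right: fold axis v@1; visible region now rows[0,16) x cols[1,2) = 16x1
Op 5 cut(9, 0): punch at orig (9,1); cuts so far [(9, 1)]; region rows[0,16) x cols[1,2) = 16x1
Op 6 cut(15, 0): punch at orig (15,1); cuts so far [(9, 1), (15, 1)]; region rows[0,16) x cols[1,2) = 16x1
Unfold 1 (reflect across v@1): 4 holes -> [(9, 0), (9, 1), (15, 0), (15, 1)]
Unfold 2 (reflect across v@2): 8 holes -> [(9, 0), (9, 1), (9, 2), (9, 3), (15, 0), (15, 1), (15, 2), (15, 3)]
Unfold 3 (reflect across h@16): 16 holes -> [(9, 0), (9, 1), (9, 2), (9, 3), (15, 0), (15, 1), (15, 2), (15, 3), (16, 0), (16, 1), (16, 2), (16, 3), (22, 0), (22, 1), (22, 2), (22, 3)]
Unfold 4 (reflect across v@4): 32 holes -> [(9, 0), (9, 1), (9, 2), (9, 3), (9, 4), (9, 5), (9, 6), (9, 7), (15, 0), (15, 1), (15, 2), (15, 3), (15, 4), (15, 5), (15, 6), (15, 7), (16, 0), (16, 1), (16, 2), (16, 3), (16, 4), (16, 5), (16, 6), (16, 7), (22, 0), (22, 1), (22, 2), (22, 3), (22, 4), (22, 5), (22, 6), (22, 7)]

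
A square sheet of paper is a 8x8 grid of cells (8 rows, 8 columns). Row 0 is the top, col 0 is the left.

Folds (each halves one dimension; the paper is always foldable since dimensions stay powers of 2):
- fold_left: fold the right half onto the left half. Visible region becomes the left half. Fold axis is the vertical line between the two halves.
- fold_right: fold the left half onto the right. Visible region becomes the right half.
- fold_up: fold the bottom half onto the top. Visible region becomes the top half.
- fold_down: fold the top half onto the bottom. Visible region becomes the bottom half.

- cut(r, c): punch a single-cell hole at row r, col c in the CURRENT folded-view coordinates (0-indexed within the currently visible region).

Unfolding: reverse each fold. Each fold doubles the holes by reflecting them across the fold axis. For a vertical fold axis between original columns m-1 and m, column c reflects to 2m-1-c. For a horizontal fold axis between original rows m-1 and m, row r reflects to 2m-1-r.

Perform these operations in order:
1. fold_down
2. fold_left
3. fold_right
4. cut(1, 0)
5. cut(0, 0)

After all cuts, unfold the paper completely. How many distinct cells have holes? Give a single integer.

Op 1 fold_down: fold axis h@4; visible region now rows[4,8) x cols[0,8) = 4x8
Op 2 fold_left: fold axis v@4; visible region now rows[4,8) x cols[0,4) = 4x4
Op 3 fold_right: fold axis v@2; visible region now rows[4,8) x cols[2,4) = 4x2
Op 4 cut(1, 0): punch at orig (5,2); cuts so far [(5, 2)]; region rows[4,8) x cols[2,4) = 4x2
Op 5 cut(0, 0): punch at orig (4,2); cuts so far [(4, 2), (5, 2)]; region rows[4,8) x cols[2,4) = 4x2
Unfold 1 (reflect across v@2): 4 holes -> [(4, 1), (4, 2), (5, 1), (5, 2)]
Unfold 2 (reflect across v@4): 8 holes -> [(4, 1), (4, 2), (4, 5), (4, 6), (5, 1), (5, 2), (5, 5), (5, 6)]
Unfold 3 (reflect across h@4): 16 holes -> [(2, 1), (2, 2), (2, 5), (2, 6), (3, 1), (3, 2), (3, 5), (3, 6), (4, 1), (4, 2), (4, 5), (4, 6), (5, 1), (5, 2), (5, 5), (5, 6)]

Answer: 16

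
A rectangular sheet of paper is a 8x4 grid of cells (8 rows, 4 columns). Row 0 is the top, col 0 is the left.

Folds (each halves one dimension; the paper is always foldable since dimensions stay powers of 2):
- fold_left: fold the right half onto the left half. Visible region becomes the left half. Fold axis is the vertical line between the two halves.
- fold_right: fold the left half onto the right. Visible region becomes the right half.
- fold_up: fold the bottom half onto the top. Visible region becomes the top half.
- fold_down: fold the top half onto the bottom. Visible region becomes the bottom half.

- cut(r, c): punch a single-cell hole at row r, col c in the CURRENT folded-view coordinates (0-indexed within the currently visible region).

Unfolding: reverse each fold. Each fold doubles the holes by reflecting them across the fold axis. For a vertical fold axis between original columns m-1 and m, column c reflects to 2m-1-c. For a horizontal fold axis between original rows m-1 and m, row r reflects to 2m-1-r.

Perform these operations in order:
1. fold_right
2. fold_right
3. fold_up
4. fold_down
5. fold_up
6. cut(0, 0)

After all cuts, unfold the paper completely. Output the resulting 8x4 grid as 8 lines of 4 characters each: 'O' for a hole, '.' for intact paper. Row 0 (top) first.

Op 1 fold_right: fold axis v@2; visible region now rows[0,8) x cols[2,4) = 8x2
Op 2 fold_right: fold axis v@3; visible region now rows[0,8) x cols[3,4) = 8x1
Op 3 fold_up: fold axis h@4; visible region now rows[0,4) x cols[3,4) = 4x1
Op 4 fold_down: fold axis h@2; visible region now rows[2,4) x cols[3,4) = 2x1
Op 5 fold_up: fold axis h@3; visible region now rows[2,3) x cols[3,4) = 1x1
Op 6 cut(0, 0): punch at orig (2,3); cuts so far [(2, 3)]; region rows[2,3) x cols[3,4) = 1x1
Unfold 1 (reflect across h@3): 2 holes -> [(2, 3), (3, 3)]
Unfold 2 (reflect across h@2): 4 holes -> [(0, 3), (1, 3), (2, 3), (3, 3)]
Unfold 3 (reflect across h@4): 8 holes -> [(0, 3), (1, 3), (2, 3), (3, 3), (4, 3), (5, 3), (6, 3), (7, 3)]
Unfold 4 (reflect across v@3): 16 holes -> [(0, 2), (0, 3), (1, 2), (1, 3), (2, 2), (2, 3), (3, 2), (3, 3), (4, 2), (4, 3), (5, 2), (5, 3), (6, 2), (6, 3), (7, 2), (7, 3)]
Unfold 5 (reflect across v@2): 32 holes -> [(0, 0), (0, 1), (0, 2), (0, 3), (1, 0), (1, 1), (1, 2), (1, 3), (2, 0), (2, 1), (2, 2), (2, 3), (3, 0), (3, 1), (3, 2), (3, 3), (4, 0), (4, 1), (4, 2), (4, 3), (5, 0), (5, 1), (5, 2), (5, 3), (6, 0), (6, 1), (6, 2), (6, 3), (7, 0), (7, 1), (7, 2), (7, 3)]

Answer: OOOO
OOOO
OOOO
OOOO
OOOO
OOOO
OOOO
OOOO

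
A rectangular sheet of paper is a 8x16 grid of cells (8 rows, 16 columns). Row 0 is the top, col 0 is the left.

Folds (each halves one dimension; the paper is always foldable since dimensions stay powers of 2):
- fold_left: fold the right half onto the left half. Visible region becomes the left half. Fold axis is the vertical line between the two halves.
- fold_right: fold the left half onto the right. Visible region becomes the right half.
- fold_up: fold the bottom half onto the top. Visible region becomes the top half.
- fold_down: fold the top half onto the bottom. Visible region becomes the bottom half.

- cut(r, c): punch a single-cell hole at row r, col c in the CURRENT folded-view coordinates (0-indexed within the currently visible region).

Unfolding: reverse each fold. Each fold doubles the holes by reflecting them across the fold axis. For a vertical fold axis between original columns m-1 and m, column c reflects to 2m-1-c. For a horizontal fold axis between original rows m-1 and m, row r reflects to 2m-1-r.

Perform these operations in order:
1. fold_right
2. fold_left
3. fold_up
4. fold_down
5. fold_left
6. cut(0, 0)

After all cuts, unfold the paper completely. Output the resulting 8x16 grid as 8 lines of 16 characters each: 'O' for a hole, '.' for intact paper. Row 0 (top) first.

Answer: ................
O..OO..OO..OO..O
O..OO..OO..OO..O
................
................
O..OO..OO..OO..O
O..OO..OO..OO..O
................

Derivation:
Op 1 fold_right: fold axis v@8; visible region now rows[0,8) x cols[8,16) = 8x8
Op 2 fold_left: fold axis v@12; visible region now rows[0,8) x cols[8,12) = 8x4
Op 3 fold_up: fold axis h@4; visible region now rows[0,4) x cols[8,12) = 4x4
Op 4 fold_down: fold axis h@2; visible region now rows[2,4) x cols[8,12) = 2x4
Op 5 fold_left: fold axis v@10; visible region now rows[2,4) x cols[8,10) = 2x2
Op 6 cut(0, 0): punch at orig (2,8); cuts so far [(2, 8)]; region rows[2,4) x cols[8,10) = 2x2
Unfold 1 (reflect across v@10): 2 holes -> [(2, 8), (2, 11)]
Unfold 2 (reflect across h@2): 4 holes -> [(1, 8), (1, 11), (2, 8), (2, 11)]
Unfold 3 (reflect across h@4): 8 holes -> [(1, 8), (1, 11), (2, 8), (2, 11), (5, 8), (5, 11), (6, 8), (6, 11)]
Unfold 4 (reflect across v@12): 16 holes -> [(1, 8), (1, 11), (1, 12), (1, 15), (2, 8), (2, 11), (2, 12), (2, 15), (5, 8), (5, 11), (5, 12), (5, 15), (6, 8), (6, 11), (6, 12), (6, 15)]
Unfold 5 (reflect across v@8): 32 holes -> [(1, 0), (1, 3), (1, 4), (1, 7), (1, 8), (1, 11), (1, 12), (1, 15), (2, 0), (2, 3), (2, 4), (2, 7), (2, 8), (2, 11), (2, 12), (2, 15), (5, 0), (5, 3), (5, 4), (5, 7), (5, 8), (5, 11), (5, 12), (5, 15), (6, 0), (6, 3), (6, 4), (6, 7), (6, 8), (6, 11), (6, 12), (6, 15)]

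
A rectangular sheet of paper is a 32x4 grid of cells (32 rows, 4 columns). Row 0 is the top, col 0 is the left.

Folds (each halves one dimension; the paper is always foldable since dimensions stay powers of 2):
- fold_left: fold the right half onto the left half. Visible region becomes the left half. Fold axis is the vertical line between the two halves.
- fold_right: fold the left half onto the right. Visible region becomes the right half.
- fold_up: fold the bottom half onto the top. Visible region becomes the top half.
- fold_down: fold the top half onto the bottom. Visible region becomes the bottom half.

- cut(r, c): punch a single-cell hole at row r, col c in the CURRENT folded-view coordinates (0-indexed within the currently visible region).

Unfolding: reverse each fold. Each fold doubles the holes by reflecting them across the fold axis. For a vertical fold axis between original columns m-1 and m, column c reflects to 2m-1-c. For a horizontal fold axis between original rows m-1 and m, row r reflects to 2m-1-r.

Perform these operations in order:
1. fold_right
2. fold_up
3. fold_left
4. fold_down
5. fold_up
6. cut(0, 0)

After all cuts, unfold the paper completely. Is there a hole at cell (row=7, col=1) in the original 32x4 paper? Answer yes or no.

Answer: yes

Derivation:
Op 1 fold_right: fold axis v@2; visible region now rows[0,32) x cols[2,4) = 32x2
Op 2 fold_up: fold axis h@16; visible region now rows[0,16) x cols[2,4) = 16x2
Op 3 fold_left: fold axis v@3; visible region now rows[0,16) x cols[2,3) = 16x1
Op 4 fold_down: fold axis h@8; visible region now rows[8,16) x cols[2,3) = 8x1
Op 5 fold_up: fold axis h@12; visible region now rows[8,12) x cols[2,3) = 4x1
Op 6 cut(0, 0): punch at orig (8,2); cuts so far [(8, 2)]; region rows[8,12) x cols[2,3) = 4x1
Unfold 1 (reflect across h@12): 2 holes -> [(8, 2), (15, 2)]
Unfold 2 (reflect across h@8): 4 holes -> [(0, 2), (7, 2), (8, 2), (15, 2)]
Unfold 3 (reflect across v@3): 8 holes -> [(0, 2), (0, 3), (7, 2), (7, 3), (8, 2), (8, 3), (15, 2), (15, 3)]
Unfold 4 (reflect across h@16): 16 holes -> [(0, 2), (0, 3), (7, 2), (7, 3), (8, 2), (8, 3), (15, 2), (15, 3), (16, 2), (16, 3), (23, 2), (23, 3), (24, 2), (24, 3), (31, 2), (31, 3)]
Unfold 5 (reflect across v@2): 32 holes -> [(0, 0), (0, 1), (0, 2), (0, 3), (7, 0), (7, 1), (7, 2), (7, 3), (8, 0), (8, 1), (8, 2), (8, 3), (15, 0), (15, 1), (15, 2), (15, 3), (16, 0), (16, 1), (16, 2), (16, 3), (23, 0), (23, 1), (23, 2), (23, 3), (24, 0), (24, 1), (24, 2), (24, 3), (31, 0), (31, 1), (31, 2), (31, 3)]
Holes: [(0, 0), (0, 1), (0, 2), (0, 3), (7, 0), (7, 1), (7, 2), (7, 3), (8, 0), (8, 1), (8, 2), (8, 3), (15, 0), (15, 1), (15, 2), (15, 3), (16, 0), (16, 1), (16, 2), (16, 3), (23, 0), (23, 1), (23, 2), (23, 3), (24, 0), (24, 1), (24, 2), (24, 3), (31, 0), (31, 1), (31, 2), (31, 3)]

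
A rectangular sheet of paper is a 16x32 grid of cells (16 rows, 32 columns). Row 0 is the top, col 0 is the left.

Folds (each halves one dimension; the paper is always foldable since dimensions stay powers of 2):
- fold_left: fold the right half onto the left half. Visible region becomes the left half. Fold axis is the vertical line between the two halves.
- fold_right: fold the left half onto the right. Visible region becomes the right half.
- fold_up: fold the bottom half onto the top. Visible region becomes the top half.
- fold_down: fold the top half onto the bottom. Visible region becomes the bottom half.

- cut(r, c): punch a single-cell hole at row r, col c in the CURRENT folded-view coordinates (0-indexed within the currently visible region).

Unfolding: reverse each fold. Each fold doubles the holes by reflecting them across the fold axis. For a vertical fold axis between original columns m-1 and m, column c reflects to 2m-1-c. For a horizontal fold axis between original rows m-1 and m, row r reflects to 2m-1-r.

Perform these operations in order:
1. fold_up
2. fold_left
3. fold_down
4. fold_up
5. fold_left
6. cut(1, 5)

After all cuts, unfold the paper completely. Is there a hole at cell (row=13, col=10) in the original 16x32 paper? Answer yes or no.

Op 1 fold_up: fold axis h@8; visible region now rows[0,8) x cols[0,32) = 8x32
Op 2 fold_left: fold axis v@16; visible region now rows[0,8) x cols[0,16) = 8x16
Op 3 fold_down: fold axis h@4; visible region now rows[4,8) x cols[0,16) = 4x16
Op 4 fold_up: fold axis h@6; visible region now rows[4,6) x cols[0,16) = 2x16
Op 5 fold_left: fold axis v@8; visible region now rows[4,6) x cols[0,8) = 2x8
Op 6 cut(1, 5): punch at orig (5,5); cuts so far [(5, 5)]; region rows[4,6) x cols[0,8) = 2x8
Unfold 1 (reflect across v@8): 2 holes -> [(5, 5), (5, 10)]
Unfold 2 (reflect across h@6): 4 holes -> [(5, 5), (5, 10), (6, 5), (6, 10)]
Unfold 3 (reflect across h@4): 8 holes -> [(1, 5), (1, 10), (2, 5), (2, 10), (5, 5), (5, 10), (6, 5), (6, 10)]
Unfold 4 (reflect across v@16): 16 holes -> [(1, 5), (1, 10), (1, 21), (1, 26), (2, 5), (2, 10), (2, 21), (2, 26), (5, 5), (5, 10), (5, 21), (5, 26), (6, 5), (6, 10), (6, 21), (6, 26)]
Unfold 5 (reflect across h@8): 32 holes -> [(1, 5), (1, 10), (1, 21), (1, 26), (2, 5), (2, 10), (2, 21), (2, 26), (5, 5), (5, 10), (5, 21), (5, 26), (6, 5), (6, 10), (6, 21), (6, 26), (9, 5), (9, 10), (9, 21), (9, 26), (10, 5), (10, 10), (10, 21), (10, 26), (13, 5), (13, 10), (13, 21), (13, 26), (14, 5), (14, 10), (14, 21), (14, 26)]
Holes: [(1, 5), (1, 10), (1, 21), (1, 26), (2, 5), (2, 10), (2, 21), (2, 26), (5, 5), (5, 10), (5, 21), (5, 26), (6, 5), (6, 10), (6, 21), (6, 26), (9, 5), (9, 10), (9, 21), (9, 26), (10, 5), (10, 10), (10, 21), (10, 26), (13, 5), (13, 10), (13, 21), (13, 26), (14, 5), (14, 10), (14, 21), (14, 26)]

Answer: yes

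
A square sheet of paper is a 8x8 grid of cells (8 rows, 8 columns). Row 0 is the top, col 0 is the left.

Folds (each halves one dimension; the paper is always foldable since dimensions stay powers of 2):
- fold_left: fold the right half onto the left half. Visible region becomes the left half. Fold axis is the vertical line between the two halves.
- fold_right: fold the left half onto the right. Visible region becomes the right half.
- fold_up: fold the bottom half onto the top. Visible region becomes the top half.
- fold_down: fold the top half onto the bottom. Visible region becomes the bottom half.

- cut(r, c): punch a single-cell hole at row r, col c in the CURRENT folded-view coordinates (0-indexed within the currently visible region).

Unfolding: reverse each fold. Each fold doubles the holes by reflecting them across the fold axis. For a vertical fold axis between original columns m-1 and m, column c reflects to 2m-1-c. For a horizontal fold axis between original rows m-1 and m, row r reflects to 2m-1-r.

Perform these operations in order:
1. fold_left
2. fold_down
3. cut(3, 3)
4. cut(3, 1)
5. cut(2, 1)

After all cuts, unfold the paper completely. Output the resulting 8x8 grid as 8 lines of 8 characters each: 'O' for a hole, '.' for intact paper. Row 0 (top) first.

Op 1 fold_left: fold axis v@4; visible region now rows[0,8) x cols[0,4) = 8x4
Op 2 fold_down: fold axis h@4; visible region now rows[4,8) x cols[0,4) = 4x4
Op 3 cut(3, 3): punch at orig (7,3); cuts so far [(7, 3)]; region rows[4,8) x cols[0,4) = 4x4
Op 4 cut(3, 1): punch at orig (7,1); cuts so far [(7, 1), (7, 3)]; region rows[4,8) x cols[0,4) = 4x4
Op 5 cut(2, 1): punch at orig (6,1); cuts so far [(6, 1), (7, 1), (7, 3)]; region rows[4,8) x cols[0,4) = 4x4
Unfold 1 (reflect across h@4): 6 holes -> [(0, 1), (0, 3), (1, 1), (6, 1), (7, 1), (7, 3)]
Unfold 2 (reflect across v@4): 12 holes -> [(0, 1), (0, 3), (0, 4), (0, 6), (1, 1), (1, 6), (6, 1), (6, 6), (7, 1), (7, 3), (7, 4), (7, 6)]

Answer: .O.OO.O.
.O....O.
........
........
........
........
.O....O.
.O.OO.O.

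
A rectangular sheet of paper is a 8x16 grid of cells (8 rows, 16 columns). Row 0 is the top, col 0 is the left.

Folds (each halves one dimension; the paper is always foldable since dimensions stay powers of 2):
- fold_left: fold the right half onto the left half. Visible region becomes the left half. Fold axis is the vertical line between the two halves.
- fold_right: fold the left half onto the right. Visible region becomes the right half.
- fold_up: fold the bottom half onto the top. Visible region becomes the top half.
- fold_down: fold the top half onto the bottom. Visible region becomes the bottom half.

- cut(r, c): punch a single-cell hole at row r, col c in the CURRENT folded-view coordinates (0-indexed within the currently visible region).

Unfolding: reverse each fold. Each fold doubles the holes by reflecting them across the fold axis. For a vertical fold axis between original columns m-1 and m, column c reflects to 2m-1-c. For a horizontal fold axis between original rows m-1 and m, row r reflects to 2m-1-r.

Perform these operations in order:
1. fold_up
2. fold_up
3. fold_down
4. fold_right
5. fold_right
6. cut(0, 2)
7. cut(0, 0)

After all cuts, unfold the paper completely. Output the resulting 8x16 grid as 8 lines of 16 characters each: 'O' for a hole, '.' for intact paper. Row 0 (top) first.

Answer: .O.OO.O..O.OO.O.
.O.OO.O..O.OO.O.
.O.OO.O..O.OO.O.
.O.OO.O..O.OO.O.
.O.OO.O..O.OO.O.
.O.OO.O..O.OO.O.
.O.OO.O..O.OO.O.
.O.OO.O..O.OO.O.

Derivation:
Op 1 fold_up: fold axis h@4; visible region now rows[0,4) x cols[0,16) = 4x16
Op 2 fold_up: fold axis h@2; visible region now rows[0,2) x cols[0,16) = 2x16
Op 3 fold_down: fold axis h@1; visible region now rows[1,2) x cols[0,16) = 1x16
Op 4 fold_right: fold axis v@8; visible region now rows[1,2) x cols[8,16) = 1x8
Op 5 fold_right: fold axis v@12; visible region now rows[1,2) x cols[12,16) = 1x4
Op 6 cut(0, 2): punch at orig (1,14); cuts so far [(1, 14)]; region rows[1,2) x cols[12,16) = 1x4
Op 7 cut(0, 0): punch at orig (1,12); cuts so far [(1, 12), (1, 14)]; region rows[1,2) x cols[12,16) = 1x4
Unfold 1 (reflect across v@12): 4 holes -> [(1, 9), (1, 11), (1, 12), (1, 14)]
Unfold 2 (reflect across v@8): 8 holes -> [(1, 1), (1, 3), (1, 4), (1, 6), (1, 9), (1, 11), (1, 12), (1, 14)]
Unfold 3 (reflect across h@1): 16 holes -> [(0, 1), (0, 3), (0, 4), (0, 6), (0, 9), (0, 11), (0, 12), (0, 14), (1, 1), (1, 3), (1, 4), (1, 6), (1, 9), (1, 11), (1, 12), (1, 14)]
Unfold 4 (reflect across h@2): 32 holes -> [(0, 1), (0, 3), (0, 4), (0, 6), (0, 9), (0, 11), (0, 12), (0, 14), (1, 1), (1, 3), (1, 4), (1, 6), (1, 9), (1, 11), (1, 12), (1, 14), (2, 1), (2, 3), (2, 4), (2, 6), (2, 9), (2, 11), (2, 12), (2, 14), (3, 1), (3, 3), (3, 4), (3, 6), (3, 9), (3, 11), (3, 12), (3, 14)]
Unfold 5 (reflect across h@4): 64 holes -> [(0, 1), (0, 3), (0, 4), (0, 6), (0, 9), (0, 11), (0, 12), (0, 14), (1, 1), (1, 3), (1, 4), (1, 6), (1, 9), (1, 11), (1, 12), (1, 14), (2, 1), (2, 3), (2, 4), (2, 6), (2, 9), (2, 11), (2, 12), (2, 14), (3, 1), (3, 3), (3, 4), (3, 6), (3, 9), (3, 11), (3, 12), (3, 14), (4, 1), (4, 3), (4, 4), (4, 6), (4, 9), (4, 11), (4, 12), (4, 14), (5, 1), (5, 3), (5, 4), (5, 6), (5, 9), (5, 11), (5, 12), (5, 14), (6, 1), (6, 3), (6, 4), (6, 6), (6, 9), (6, 11), (6, 12), (6, 14), (7, 1), (7, 3), (7, 4), (7, 6), (7, 9), (7, 11), (7, 12), (7, 14)]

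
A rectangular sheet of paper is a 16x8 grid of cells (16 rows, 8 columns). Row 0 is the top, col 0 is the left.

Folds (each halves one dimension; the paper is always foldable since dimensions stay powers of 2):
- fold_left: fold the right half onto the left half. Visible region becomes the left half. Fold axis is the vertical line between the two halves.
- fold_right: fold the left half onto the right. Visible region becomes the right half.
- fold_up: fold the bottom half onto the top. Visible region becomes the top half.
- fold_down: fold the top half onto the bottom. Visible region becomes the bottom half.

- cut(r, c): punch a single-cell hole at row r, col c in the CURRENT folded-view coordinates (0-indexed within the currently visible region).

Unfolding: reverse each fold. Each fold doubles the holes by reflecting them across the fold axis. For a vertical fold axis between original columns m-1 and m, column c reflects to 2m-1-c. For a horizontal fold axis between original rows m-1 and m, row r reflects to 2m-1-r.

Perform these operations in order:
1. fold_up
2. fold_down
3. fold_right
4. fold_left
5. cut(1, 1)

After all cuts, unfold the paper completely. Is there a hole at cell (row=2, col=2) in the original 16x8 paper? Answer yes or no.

Op 1 fold_up: fold axis h@8; visible region now rows[0,8) x cols[0,8) = 8x8
Op 2 fold_down: fold axis h@4; visible region now rows[4,8) x cols[0,8) = 4x8
Op 3 fold_right: fold axis v@4; visible region now rows[4,8) x cols[4,8) = 4x4
Op 4 fold_left: fold axis v@6; visible region now rows[4,8) x cols[4,6) = 4x2
Op 5 cut(1, 1): punch at orig (5,5); cuts so far [(5, 5)]; region rows[4,8) x cols[4,6) = 4x2
Unfold 1 (reflect across v@6): 2 holes -> [(5, 5), (5, 6)]
Unfold 2 (reflect across v@4): 4 holes -> [(5, 1), (5, 2), (5, 5), (5, 6)]
Unfold 3 (reflect across h@4): 8 holes -> [(2, 1), (2, 2), (2, 5), (2, 6), (5, 1), (5, 2), (5, 5), (5, 6)]
Unfold 4 (reflect across h@8): 16 holes -> [(2, 1), (2, 2), (2, 5), (2, 6), (5, 1), (5, 2), (5, 5), (5, 6), (10, 1), (10, 2), (10, 5), (10, 6), (13, 1), (13, 2), (13, 5), (13, 6)]
Holes: [(2, 1), (2, 2), (2, 5), (2, 6), (5, 1), (5, 2), (5, 5), (5, 6), (10, 1), (10, 2), (10, 5), (10, 6), (13, 1), (13, 2), (13, 5), (13, 6)]

Answer: yes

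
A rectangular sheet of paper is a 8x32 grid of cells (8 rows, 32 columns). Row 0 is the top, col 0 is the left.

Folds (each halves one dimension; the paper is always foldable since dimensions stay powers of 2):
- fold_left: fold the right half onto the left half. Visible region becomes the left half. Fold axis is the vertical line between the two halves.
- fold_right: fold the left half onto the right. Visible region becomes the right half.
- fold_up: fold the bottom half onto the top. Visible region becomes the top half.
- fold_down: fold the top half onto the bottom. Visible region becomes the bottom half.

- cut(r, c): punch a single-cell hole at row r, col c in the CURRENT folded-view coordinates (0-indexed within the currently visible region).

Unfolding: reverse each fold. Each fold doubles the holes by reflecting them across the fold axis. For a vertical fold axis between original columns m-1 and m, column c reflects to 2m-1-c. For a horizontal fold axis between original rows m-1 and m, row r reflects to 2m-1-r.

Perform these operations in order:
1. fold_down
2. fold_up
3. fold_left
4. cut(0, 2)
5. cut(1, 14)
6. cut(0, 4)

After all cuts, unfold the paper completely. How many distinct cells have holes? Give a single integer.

Op 1 fold_down: fold axis h@4; visible region now rows[4,8) x cols[0,32) = 4x32
Op 2 fold_up: fold axis h@6; visible region now rows[4,6) x cols[0,32) = 2x32
Op 3 fold_left: fold axis v@16; visible region now rows[4,6) x cols[0,16) = 2x16
Op 4 cut(0, 2): punch at orig (4,2); cuts so far [(4, 2)]; region rows[4,6) x cols[0,16) = 2x16
Op 5 cut(1, 14): punch at orig (5,14); cuts so far [(4, 2), (5, 14)]; region rows[4,6) x cols[0,16) = 2x16
Op 6 cut(0, 4): punch at orig (4,4); cuts so far [(4, 2), (4, 4), (5, 14)]; region rows[4,6) x cols[0,16) = 2x16
Unfold 1 (reflect across v@16): 6 holes -> [(4, 2), (4, 4), (4, 27), (4, 29), (5, 14), (5, 17)]
Unfold 2 (reflect across h@6): 12 holes -> [(4, 2), (4, 4), (4, 27), (4, 29), (5, 14), (5, 17), (6, 14), (6, 17), (7, 2), (7, 4), (7, 27), (7, 29)]
Unfold 3 (reflect across h@4): 24 holes -> [(0, 2), (0, 4), (0, 27), (0, 29), (1, 14), (1, 17), (2, 14), (2, 17), (3, 2), (3, 4), (3, 27), (3, 29), (4, 2), (4, 4), (4, 27), (4, 29), (5, 14), (5, 17), (6, 14), (6, 17), (7, 2), (7, 4), (7, 27), (7, 29)]

Answer: 24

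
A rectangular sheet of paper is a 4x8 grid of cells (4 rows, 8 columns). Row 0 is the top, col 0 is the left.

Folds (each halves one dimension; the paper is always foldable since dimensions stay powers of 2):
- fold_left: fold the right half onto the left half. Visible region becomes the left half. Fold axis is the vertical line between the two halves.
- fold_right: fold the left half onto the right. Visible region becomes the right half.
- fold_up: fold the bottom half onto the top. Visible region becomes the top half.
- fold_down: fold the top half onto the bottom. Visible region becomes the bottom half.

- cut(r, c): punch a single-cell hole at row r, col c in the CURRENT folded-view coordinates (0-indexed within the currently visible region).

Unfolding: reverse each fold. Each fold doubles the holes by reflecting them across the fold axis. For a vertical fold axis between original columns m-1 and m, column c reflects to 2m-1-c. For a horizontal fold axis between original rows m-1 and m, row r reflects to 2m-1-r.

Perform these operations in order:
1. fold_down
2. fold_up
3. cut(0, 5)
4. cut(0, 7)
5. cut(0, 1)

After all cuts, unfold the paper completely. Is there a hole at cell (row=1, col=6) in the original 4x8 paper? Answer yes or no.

Answer: no

Derivation:
Op 1 fold_down: fold axis h@2; visible region now rows[2,4) x cols[0,8) = 2x8
Op 2 fold_up: fold axis h@3; visible region now rows[2,3) x cols[0,8) = 1x8
Op 3 cut(0, 5): punch at orig (2,5); cuts so far [(2, 5)]; region rows[2,3) x cols[0,8) = 1x8
Op 4 cut(0, 7): punch at orig (2,7); cuts so far [(2, 5), (2, 7)]; region rows[2,3) x cols[0,8) = 1x8
Op 5 cut(0, 1): punch at orig (2,1); cuts so far [(2, 1), (2, 5), (2, 7)]; region rows[2,3) x cols[0,8) = 1x8
Unfold 1 (reflect across h@3): 6 holes -> [(2, 1), (2, 5), (2, 7), (3, 1), (3, 5), (3, 7)]
Unfold 2 (reflect across h@2): 12 holes -> [(0, 1), (0, 5), (0, 7), (1, 1), (1, 5), (1, 7), (2, 1), (2, 5), (2, 7), (3, 1), (3, 5), (3, 7)]
Holes: [(0, 1), (0, 5), (0, 7), (1, 1), (1, 5), (1, 7), (2, 1), (2, 5), (2, 7), (3, 1), (3, 5), (3, 7)]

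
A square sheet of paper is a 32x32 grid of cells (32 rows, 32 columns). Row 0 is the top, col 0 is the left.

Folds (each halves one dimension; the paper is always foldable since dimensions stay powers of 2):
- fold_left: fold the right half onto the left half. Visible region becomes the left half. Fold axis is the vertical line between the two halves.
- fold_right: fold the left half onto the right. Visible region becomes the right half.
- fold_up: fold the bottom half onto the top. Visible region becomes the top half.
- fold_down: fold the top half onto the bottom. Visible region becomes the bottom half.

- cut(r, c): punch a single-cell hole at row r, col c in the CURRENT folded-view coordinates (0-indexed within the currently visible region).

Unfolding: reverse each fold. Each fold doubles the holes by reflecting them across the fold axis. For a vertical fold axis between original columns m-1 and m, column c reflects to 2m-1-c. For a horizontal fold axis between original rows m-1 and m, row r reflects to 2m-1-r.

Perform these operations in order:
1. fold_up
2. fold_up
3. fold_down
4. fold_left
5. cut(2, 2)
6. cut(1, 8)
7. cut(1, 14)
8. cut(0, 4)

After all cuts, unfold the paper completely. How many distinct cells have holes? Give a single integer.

Answer: 64

Derivation:
Op 1 fold_up: fold axis h@16; visible region now rows[0,16) x cols[0,32) = 16x32
Op 2 fold_up: fold axis h@8; visible region now rows[0,8) x cols[0,32) = 8x32
Op 3 fold_down: fold axis h@4; visible region now rows[4,8) x cols[0,32) = 4x32
Op 4 fold_left: fold axis v@16; visible region now rows[4,8) x cols[0,16) = 4x16
Op 5 cut(2, 2): punch at orig (6,2); cuts so far [(6, 2)]; region rows[4,8) x cols[0,16) = 4x16
Op 6 cut(1, 8): punch at orig (5,8); cuts so far [(5, 8), (6, 2)]; region rows[4,8) x cols[0,16) = 4x16
Op 7 cut(1, 14): punch at orig (5,14); cuts so far [(5, 8), (5, 14), (6, 2)]; region rows[4,8) x cols[0,16) = 4x16
Op 8 cut(0, 4): punch at orig (4,4); cuts so far [(4, 4), (5, 8), (5, 14), (6, 2)]; region rows[4,8) x cols[0,16) = 4x16
Unfold 1 (reflect across v@16): 8 holes -> [(4, 4), (4, 27), (5, 8), (5, 14), (5, 17), (5, 23), (6, 2), (6, 29)]
Unfold 2 (reflect across h@4): 16 holes -> [(1, 2), (1, 29), (2, 8), (2, 14), (2, 17), (2, 23), (3, 4), (3, 27), (4, 4), (4, 27), (5, 8), (5, 14), (5, 17), (5, 23), (6, 2), (6, 29)]
Unfold 3 (reflect across h@8): 32 holes -> [(1, 2), (1, 29), (2, 8), (2, 14), (2, 17), (2, 23), (3, 4), (3, 27), (4, 4), (4, 27), (5, 8), (5, 14), (5, 17), (5, 23), (6, 2), (6, 29), (9, 2), (9, 29), (10, 8), (10, 14), (10, 17), (10, 23), (11, 4), (11, 27), (12, 4), (12, 27), (13, 8), (13, 14), (13, 17), (13, 23), (14, 2), (14, 29)]
Unfold 4 (reflect across h@16): 64 holes -> [(1, 2), (1, 29), (2, 8), (2, 14), (2, 17), (2, 23), (3, 4), (3, 27), (4, 4), (4, 27), (5, 8), (5, 14), (5, 17), (5, 23), (6, 2), (6, 29), (9, 2), (9, 29), (10, 8), (10, 14), (10, 17), (10, 23), (11, 4), (11, 27), (12, 4), (12, 27), (13, 8), (13, 14), (13, 17), (13, 23), (14, 2), (14, 29), (17, 2), (17, 29), (18, 8), (18, 14), (18, 17), (18, 23), (19, 4), (19, 27), (20, 4), (20, 27), (21, 8), (21, 14), (21, 17), (21, 23), (22, 2), (22, 29), (25, 2), (25, 29), (26, 8), (26, 14), (26, 17), (26, 23), (27, 4), (27, 27), (28, 4), (28, 27), (29, 8), (29, 14), (29, 17), (29, 23), (30, 2), (30, 29)]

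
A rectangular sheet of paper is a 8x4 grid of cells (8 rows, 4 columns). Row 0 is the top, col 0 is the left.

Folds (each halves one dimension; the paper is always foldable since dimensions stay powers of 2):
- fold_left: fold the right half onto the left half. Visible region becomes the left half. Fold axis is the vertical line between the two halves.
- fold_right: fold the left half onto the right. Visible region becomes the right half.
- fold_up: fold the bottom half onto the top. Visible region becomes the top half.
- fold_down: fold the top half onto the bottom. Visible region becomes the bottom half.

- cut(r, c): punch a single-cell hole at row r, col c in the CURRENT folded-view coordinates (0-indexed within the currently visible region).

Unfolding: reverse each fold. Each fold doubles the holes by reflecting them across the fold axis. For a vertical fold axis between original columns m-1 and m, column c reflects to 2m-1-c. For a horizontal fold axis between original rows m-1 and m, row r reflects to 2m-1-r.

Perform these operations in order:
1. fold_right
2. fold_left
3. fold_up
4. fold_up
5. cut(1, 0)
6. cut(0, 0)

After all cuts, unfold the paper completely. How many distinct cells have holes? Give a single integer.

Op 1 fold_right: fold axis v@2; visible region now rows[0,8) x cols[2,4) = 8x2
Op 2 fold_left: fold axis v@3; visible region now rows[0,8) x cols[2,3) = 8x1
Op 3 fold_up: fold axis h@4; visible region now rows[0,4) x cols[2,3) = 4x1
Op 4 fold_up: fold axis h@2; visible region now rows[0,2) x cols[2,3) = 2x1
Op 5 cut(1, 0): punch at orig (1,2); cuts so far [(1, 2)]; region rows[0,2) x cols[2,3) = 2x1
Op 6 cut(0, 0): punch at orig (0,2); cuts so far [(0, 2), (1, 2)]; region rows[0,2) x cols[2,3) = 2x1
Unfold 1 (reflect across h@2): 4 holes -> [(0, 2), (1, 2), (2, 2), (3, 2)]
Unfold 2 (reflect across h@4): 8 holes -> [(0, 2), (1, 2), (2, 2), (3, 2), (4, 2), (5, 2), (6, 2), (7, 2)]
Unfold 3 (reflect across v@3): 16 holes -> [(0, 2), (0, 3), (1, 2), (1, 3), (2, 2), (2, 3), (3, 2), (3, 3), (4, 2), (4, 3), (5, 2), (5, 3), (6, 2), (6, 3), (7, 2), (7, 3)]
Unfold 4 (reflect across v@2): 32 holes -> [(0, 0), (0, 1), (0, 2), (0, 3), (1, 0), (1, 1), (1, 2), (1, 3), (2, 0), (2, 1), (2, 2), (2, 3), (3, 0), (3, 1), (3, 2), (3, 3), (4, 0), (4, 1), (4, 2), (4, 3), (5, 0), (5, 1), (5, 2), (5, 3), (6, 0), (6, 1), (6, 2), (6, 3), (7, 0), (7, 1), (7, 2), (7, 3)]

Answer: 32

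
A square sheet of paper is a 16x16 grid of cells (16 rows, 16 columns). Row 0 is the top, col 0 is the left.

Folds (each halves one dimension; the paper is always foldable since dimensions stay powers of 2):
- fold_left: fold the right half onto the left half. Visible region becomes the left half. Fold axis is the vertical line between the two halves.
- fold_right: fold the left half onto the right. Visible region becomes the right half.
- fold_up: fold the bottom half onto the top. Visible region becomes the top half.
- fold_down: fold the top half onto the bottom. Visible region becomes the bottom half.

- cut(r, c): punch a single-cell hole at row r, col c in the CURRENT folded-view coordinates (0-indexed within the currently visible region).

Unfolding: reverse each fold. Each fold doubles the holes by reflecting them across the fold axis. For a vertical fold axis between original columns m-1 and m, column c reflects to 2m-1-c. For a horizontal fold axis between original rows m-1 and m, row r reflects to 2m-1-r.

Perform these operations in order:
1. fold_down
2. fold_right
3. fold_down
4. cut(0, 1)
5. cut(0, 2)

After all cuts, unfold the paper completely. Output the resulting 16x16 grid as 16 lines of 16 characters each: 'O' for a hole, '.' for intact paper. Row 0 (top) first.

Op 1 fold_down: fold axis h@8; visible region now rows[8,16) x cols[0,16) = 8x16
Op 2 fold_right: fold axis v@8; visible region now rows[8,16) x cols[8,16) = 8x8
Op 3 fold_down: fold axis h@12; visible region now rows[12,16) x cols[8,16) = 4x8
Op 4 cut(0, 1): punch at orig (12,9); cuts so far [(12, 9)]; region rows[12,16) x cols[8,16) = 4x8
Op 5 cut(0, 2): punch at orig (12,10); cuts so far [(12, 9), (12, 10)]; region rows[12,16) x cols[8,16) = 4x8
Unfold 1 (reflect across h@12): 4 holes -> [(11, 9), (11, 10), (12, 9), (12, 10)]
Unfold 2 (reflect across v@8): 8 holes -> [(11, 5), (11, 6), (11, 9), (11, 10), (12, 5), (12, 6), (12, 9), (12, 10)]
Unfold 3 (reflect across h@8): 16 holes -> [(3, 5), (3, 6), (3, 9), (3, 10), (4, 5), (4, 6), (4, 9), (4, 10), (11, 5), (11, 6), (11, 9), (11, 10), (12, 5), (12, 6), (12, 9), (12, 10)]

Answer: ................
................
................
.....OO..OO.....
.....OO..OO.....
................
................
................
................
................
................
.....OO..OO.....
.....OO..OO.....
................
................
................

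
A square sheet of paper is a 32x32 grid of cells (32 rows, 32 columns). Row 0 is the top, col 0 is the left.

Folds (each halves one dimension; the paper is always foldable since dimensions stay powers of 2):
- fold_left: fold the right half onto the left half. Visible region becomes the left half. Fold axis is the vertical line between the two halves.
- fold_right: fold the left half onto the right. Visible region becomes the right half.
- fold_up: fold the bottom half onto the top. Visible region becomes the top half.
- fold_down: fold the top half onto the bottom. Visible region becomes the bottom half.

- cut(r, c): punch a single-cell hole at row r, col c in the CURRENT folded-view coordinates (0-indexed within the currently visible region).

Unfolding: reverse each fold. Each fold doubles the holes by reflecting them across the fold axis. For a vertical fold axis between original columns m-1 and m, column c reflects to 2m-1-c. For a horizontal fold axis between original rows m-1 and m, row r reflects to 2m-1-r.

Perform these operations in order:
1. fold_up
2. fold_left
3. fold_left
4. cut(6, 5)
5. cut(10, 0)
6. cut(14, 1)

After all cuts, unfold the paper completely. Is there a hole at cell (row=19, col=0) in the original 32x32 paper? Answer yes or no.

Op 1 fold_up: fold axis h@16; visible region now rows[0,16) x cols[0,32) = 16x32
Op 2 fold_left: fold axis v@16; visible region now rows[0,16) x cols[0,16) = 16x16
Op 3 fold_left: fold axis v@8; visible region now rows[0,16) x cols[0,8) = 16x8
Op 4 cut(6, 5): punch at orig (6,5); cuts so far [(6, 5)]; region rows[0,16) x cols[0,8) = 16x8
Op 5 cut(10, 0): punch at orig (10,0); cuts so far [(6, 5), (10, 0)]; region rows[0,16) x cols[0,8) = 16x8
Op 6 cut(14, 1): punch at orig (14,1); cuts so far [(6, 5), (10, 0), (14, 1)]; region rows[0,16) x cols[0,8) = 16x8
Unfold 1 (reflect across v@8): 6 holes -> [(6, 5), (6, 10), (10, 0), (10, 15), (14, 1), (14, 14)]
Unfold 2 (reflect across v@16): 12 holes -> [(6, 5), (6, 10), (6, 21), (6, 26), (10, 0), (10, 15), (10, 16), (10, 31), (14, 1), (14, 14), (14, 17), (14, 30)]
Unfold 3 (reflect across h@16): 24 holes -> [(6, 5), (6, 10), (6, 21), (6, 26), (10, 0), (10, 15), (10, 16), (10, 31), (14, 1), (14, 14), (14, 17), (14, 30), (17, 1), (17, 14), (17, 17), (17, 30), (21, 0), (21, 15), (21, 16), (21, 31), (25, 5), (25, 10), (25, 21), (25, 26)]
Holes: [(6, 5), (6, 10), (6, 21), (6, 26), (10, 0), (10, 15), (10, 16), (10, 31), (14, 1), (14, 14), (14, 17), (14, 30), (17, 1), (17, 14), (17, 17), (17, 30), (21, 0), (21, 15), (21, 16), (21, 31), (25, 5), (25, 10), (25, 21), (25, 26)]

Answer: no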